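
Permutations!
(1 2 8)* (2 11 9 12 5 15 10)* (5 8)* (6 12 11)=(1 6 12 8)(2 5 15 10)(9 11)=[0, 6, 5, 3, 4, 15, 12, 7, 1, 11, 2, 9, 8, 13, 14, 10]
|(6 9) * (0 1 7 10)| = 4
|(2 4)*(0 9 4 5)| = |(0 9 4 2 5)| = 5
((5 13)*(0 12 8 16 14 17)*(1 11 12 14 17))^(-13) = (0 11 16 14 12 17 1 8)(5 13)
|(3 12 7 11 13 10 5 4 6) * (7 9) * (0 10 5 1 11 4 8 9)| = |(0 10 1 11 13 5 8 9 7 4 6 3 12)| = 13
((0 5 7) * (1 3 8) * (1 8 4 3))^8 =(8)(0 7 5)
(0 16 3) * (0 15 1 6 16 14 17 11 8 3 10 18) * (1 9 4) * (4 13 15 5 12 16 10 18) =[14, 6, 2, 5, 1, 12, 10, 7, 3, 13, 4, 8, 16, 15, 17, 9, 18, 11, 0] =(0 14 17 11 8 3 5 12 16 18)(1 6 10 4)(9 13 15)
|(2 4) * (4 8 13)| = 4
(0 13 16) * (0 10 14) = [13, 1, 2, 3, 4, 5, 6, 7, 8, 9, 14, 11, 12, 16, 0, 15, 10] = (0 13 16 10 14)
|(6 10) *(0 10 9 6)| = 2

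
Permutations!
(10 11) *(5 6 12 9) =(5 6 12 9)(10 11) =[0, 1, 2, 3, 4, 6, 12, 7, 8, 5, 11, 10, 9]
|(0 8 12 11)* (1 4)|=4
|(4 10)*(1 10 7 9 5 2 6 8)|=9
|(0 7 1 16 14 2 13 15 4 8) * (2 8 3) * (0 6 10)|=|(0 7 1 16 14 8 6 10)(2 13 15 4 3)|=40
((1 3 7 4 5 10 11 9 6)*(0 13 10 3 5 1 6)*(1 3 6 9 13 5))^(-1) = (0 9 6 5)(3 4 7)(10 13 11) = ((0 5 6 9)(3 7 4)(10 11 13))^(-1)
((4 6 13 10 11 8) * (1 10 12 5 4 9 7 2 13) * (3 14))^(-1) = (1 6 4 5 12 13 2 7 9 8 11 10)(3 14)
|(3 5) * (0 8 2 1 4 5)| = |(0 8 2 1 4 5 3)| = 7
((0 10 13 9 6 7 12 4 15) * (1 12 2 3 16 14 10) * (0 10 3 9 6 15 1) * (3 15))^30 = (16)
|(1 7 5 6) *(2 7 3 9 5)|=10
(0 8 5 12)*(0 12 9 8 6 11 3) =(12)(0 6 11 3)(5 9 8) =[6, 1, 2, 0, 4, 9, 11, 7, 5, 8, 10, 3, 12]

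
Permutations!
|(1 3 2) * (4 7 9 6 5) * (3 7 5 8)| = |(1 7 9 6 8 3 2)(4 5)| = 14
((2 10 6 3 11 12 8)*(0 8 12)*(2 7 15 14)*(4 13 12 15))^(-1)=((0 8 7 4 13 12 15 14 2 10 6 3 11))^(-1)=(0 11 3 6 10 2 14 15 12 13 4 7 8)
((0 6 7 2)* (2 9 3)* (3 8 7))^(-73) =((0 6 3 2)(7 9 8))^(-73) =(0 2 3 6)(7 8 9)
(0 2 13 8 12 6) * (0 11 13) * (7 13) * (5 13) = [2, 1, 0, 3, 4, 13, 11, 5, 12, 9, 10, 7, 6, 8] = (0 2)(5 13 8 12 6 11 7)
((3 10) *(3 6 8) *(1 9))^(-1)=((1 9)(3 10 6 8))^(-1)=(1 9)(3 8 6 10)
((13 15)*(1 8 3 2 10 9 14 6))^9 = ((1 8 3 2 10 9 14 6)(13 15))^9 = (1 8 3 2 10 9 14 6)(13 15)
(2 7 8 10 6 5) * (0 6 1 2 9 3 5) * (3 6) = (0 3 5 9 6)(1 2 7 8 10) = [3, 2, 7, 5, 4, 9, 0, 8, 10, 6, 1]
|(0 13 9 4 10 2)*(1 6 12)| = 6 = |(0 13 9 4 10 2)(1 6 12)|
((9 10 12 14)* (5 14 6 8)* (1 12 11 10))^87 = (1 8 9 6 14 12 5)(10 11)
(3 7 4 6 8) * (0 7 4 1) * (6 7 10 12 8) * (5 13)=(0 10 12 8 3 4 7 1)(5 13)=[10, 0, 2, 4, 7, 13, 6, 1, 3, 9, 12, 11, 8, 5]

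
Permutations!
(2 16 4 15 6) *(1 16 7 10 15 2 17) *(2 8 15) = (1 16 4 8 15 6 17)(2 7 10) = [0, 16, 7, 3, 8, 5, 17, 10, 15, 9, 2, 11, 12, 13, 14, 6, 4, 1]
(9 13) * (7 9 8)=(7 9 13 8)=[0, 1, 2, 3, 4, 5, 6, 9, 7, 13, 10, 11, 12, 8]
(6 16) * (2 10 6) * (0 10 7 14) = (0 10 6 16 2 7 14) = [10, 1, 7, 3, 4, 5, 16, 14, 8, 9, 6, 11, 12, 13, 0, 15, 2]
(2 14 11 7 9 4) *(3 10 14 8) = [0, 1, 8, 10, 2, 5, 6, 9, 3, 4, 14, 7, 12, 13, 11] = (2 8 3 10 14 11 7 9 4)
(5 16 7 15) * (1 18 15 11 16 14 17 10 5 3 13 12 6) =(1 18 15 3 13 12 6)(5 14 17 10)(7 11 16) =[0, 18, 2, 13, 4, 14, 1, 11, 8, 9, 5, 16, 6, 12, 17, 3, 7, 10, 15]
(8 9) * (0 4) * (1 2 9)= (0 4)(1 2 9 8)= [4, 2, 9, 3, 0, 5, 6, 7, 1, 8]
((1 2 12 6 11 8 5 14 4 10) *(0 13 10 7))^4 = ((0 13 10 1 2 12 6 11 8 5 14 4 7))^4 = (0 2 8 7 1 11 4 10 6 14 13 12 5)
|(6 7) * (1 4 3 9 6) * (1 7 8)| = |(1 4 3 9 6 8)| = 6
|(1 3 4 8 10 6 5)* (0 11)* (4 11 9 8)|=|(0 9 8 10 6 5 1 3 11)|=9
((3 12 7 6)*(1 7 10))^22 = ((1 7 6 3 12 10))^22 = (1 12 6)(3 7 10)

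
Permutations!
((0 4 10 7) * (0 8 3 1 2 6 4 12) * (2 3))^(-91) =((0 12)(1 3)(2 6 4 10 7 8))^(-91) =(0 12)(1 3)(2 8 7 10 4 6)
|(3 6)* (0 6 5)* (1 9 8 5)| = 7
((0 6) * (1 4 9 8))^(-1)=(0 6)(1 8 9 4)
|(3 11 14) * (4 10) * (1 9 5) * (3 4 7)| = 6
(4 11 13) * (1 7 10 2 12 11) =(1 7 10 2 12 11 13 4) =[0, 7, 12, 3, 1, 5, 6, 10, 8, 9, 2, 13, 11, 4]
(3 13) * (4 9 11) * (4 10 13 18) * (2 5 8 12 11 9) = (2 5 8 12 11 10 13 3 18 4) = [0, 1, 5, 18, 2, 8, 6, 7, 12, 9, 13, 10, 11, 3, 14, 15, 16, 17, 4]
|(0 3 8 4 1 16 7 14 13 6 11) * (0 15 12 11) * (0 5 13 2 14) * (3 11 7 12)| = 30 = |(0 11 15 3 8 4 1 16 12 7)(2 14)(5 13 6)|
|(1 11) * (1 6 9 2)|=5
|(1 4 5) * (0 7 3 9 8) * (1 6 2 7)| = |(0 1 4 5 6 2 7 3 9 8)| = 10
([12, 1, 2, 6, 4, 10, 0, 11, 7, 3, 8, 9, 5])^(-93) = [9, 1, 2, 7, 4, 6, 11, 5, 12, 8, 0, 10, 3]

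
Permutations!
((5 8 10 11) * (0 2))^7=((0 2)(5 8 10 11))^7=(0 2)(5 11 10 8)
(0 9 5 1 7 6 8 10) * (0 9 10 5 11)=(0 10 9 11)(1 7 6 8 5)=[10, 7, 2, 3, 4, 1, 8, 6, 5, 11, 9, 0]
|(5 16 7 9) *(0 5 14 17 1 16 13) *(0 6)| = 12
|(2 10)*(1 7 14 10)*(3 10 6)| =|(1 7 14 6 3 10 2)| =7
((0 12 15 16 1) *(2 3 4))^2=((0 12 15 16 1)(2 3 4))^2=(0 15 1 12 16)(2 4 3)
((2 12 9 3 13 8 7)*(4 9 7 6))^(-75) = (3 6)(4 13)(8 9)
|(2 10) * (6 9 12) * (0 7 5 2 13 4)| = 21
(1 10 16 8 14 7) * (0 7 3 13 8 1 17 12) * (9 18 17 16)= (0 7 16 1 10 9 18 17 12)(3 13 8 14)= [7, 10, 2, 13, 4, 5, 6, 16, 14, 18, 9, 11, 0, 8, 3, 15, 1, 12, 17]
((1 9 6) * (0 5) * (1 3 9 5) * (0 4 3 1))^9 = (1 3)(4 6)(5 9)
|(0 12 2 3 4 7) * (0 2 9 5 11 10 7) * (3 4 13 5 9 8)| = 11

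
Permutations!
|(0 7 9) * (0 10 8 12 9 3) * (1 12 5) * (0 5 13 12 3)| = |(0 7)(1 3 5)(8 13 12 9 10)| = 30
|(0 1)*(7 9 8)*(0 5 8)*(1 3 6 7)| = 15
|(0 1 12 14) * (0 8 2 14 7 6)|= |(0 1 12 7 6)(2 14 8)|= 15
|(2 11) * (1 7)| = 2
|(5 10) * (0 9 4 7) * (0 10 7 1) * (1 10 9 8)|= 15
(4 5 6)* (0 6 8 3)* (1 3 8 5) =(8)(0 6 4 1 3) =[6, 3, 2, 0, 1, 5, 4, 7, 8]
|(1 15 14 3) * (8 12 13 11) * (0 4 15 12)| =10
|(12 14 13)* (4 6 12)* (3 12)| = |(3 12 14 13 4 6)| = 6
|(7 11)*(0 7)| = 3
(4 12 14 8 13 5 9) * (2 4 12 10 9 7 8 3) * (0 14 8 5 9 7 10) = (0 14 3 2 4)(5 10 7)(8 13 9 12) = [14, 1, 4, 2, 0, 10, 6, 5, 13, 12, 7, 11, 8, 9, 3]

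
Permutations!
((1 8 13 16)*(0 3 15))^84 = (16)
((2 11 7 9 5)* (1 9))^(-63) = (1 2)(5 7)(9 11)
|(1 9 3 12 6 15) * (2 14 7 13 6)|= 10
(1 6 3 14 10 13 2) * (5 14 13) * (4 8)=(1 6 3 13 2)(4 8)(5 14 10)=[0, 6, 1, 13, 8, 14, 3, 7, 4, 9, 5, 11, 12, 2, 10]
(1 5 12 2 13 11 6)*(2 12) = (1 5 2 13 11 6) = [0, 5, 13, 3, 4, 2, 1, 7, 8, 9, 10, 6, 12, 11]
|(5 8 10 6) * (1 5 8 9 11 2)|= 15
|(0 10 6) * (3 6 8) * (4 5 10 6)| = |(0 6)(3 4 5 10 8)| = 10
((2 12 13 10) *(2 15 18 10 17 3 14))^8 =((2 12 13 17 3 14)(10 15 18))^8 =(2 13 3)(10 18 15)(12 17 14)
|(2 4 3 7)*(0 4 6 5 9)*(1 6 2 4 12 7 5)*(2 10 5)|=18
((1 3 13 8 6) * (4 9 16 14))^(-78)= (1 13 6 3 8)(4 16)(9 14)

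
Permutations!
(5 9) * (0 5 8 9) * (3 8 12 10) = (0 5)(3 8 9 12 10) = [5, 1, 2, 8, 4, 0, 6, 7, 9, 12, 3, 11, 10]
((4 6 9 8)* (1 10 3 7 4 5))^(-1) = (1 5 8 9 6 4 7 3 10)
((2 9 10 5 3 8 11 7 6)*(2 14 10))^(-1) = (2 9)(3 5 10 14 6 7 11 8)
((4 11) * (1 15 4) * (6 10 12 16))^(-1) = ((1 15 4 11)(6 10 12 16))^(-1) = (1 11 4 15)(6 16 12 10)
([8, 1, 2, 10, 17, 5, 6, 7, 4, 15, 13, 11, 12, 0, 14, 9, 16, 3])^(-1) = [13, 1, 2, 17, 8, 5, 6, 7, 0, 15, 3, 11, 12, 10, 14, 9, 16, 4]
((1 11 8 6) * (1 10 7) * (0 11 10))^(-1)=((0 11 8 6)(1 10 7))^(-1)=(0 6 8 11)(1 7 10)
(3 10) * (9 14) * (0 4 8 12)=(0 4 8 12)(3 10)(9 14)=[4, 1, 2, 10, 8, 5, 6, 7, 12, 14, 3, 11, 0, 13, 9]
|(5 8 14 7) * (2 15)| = 4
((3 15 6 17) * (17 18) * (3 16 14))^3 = ((3 15 6 18 17 16 14))^3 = (3 18 14 6 16 15 17)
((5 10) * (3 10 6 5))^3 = ((3 10)(5 6))^3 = (3 10)(5 6)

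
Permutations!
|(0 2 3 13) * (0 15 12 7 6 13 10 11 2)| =20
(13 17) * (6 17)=(6 17 13)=[0, 1, 2, 3, 4, 5, 17, 7, 8, 9, 10, 11, 12, 6, 14, 15, 16, 13]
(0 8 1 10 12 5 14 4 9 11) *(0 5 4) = (0 8 1 10 12 4 9 11 5 14) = [8, 10, 2, 3, 9, 14, 6, 7, 1, 11, 12, 5, 4, 13, 0]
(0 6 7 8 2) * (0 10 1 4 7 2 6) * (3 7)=[0, 4, 10, 7, 3, 5, 2, 8, 6, 9, 1]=(1 4 3 7 8 6 2 10)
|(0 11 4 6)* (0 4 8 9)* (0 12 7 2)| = 14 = |(0 11 8 9 12 7 2)(4 6)|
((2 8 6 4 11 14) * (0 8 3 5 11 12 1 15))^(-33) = ((0 8 6 4 12 1 15)(2 3 5 11 14))^(-33) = (0 6 12 15 8 4 1)(2 5 14 3 11)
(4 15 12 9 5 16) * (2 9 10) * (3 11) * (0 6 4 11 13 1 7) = (0 6 4 15 12 10 2 9 5 16 11 3 13 1 7) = [6, 7, 9, 13, 15, 16, 4, 0, 8, 5, 2, 3, 10, 1, 14, 12, 11]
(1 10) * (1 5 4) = [0, 10, 2, 3, 1, 4, 6, 7, 8, 9, 5] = (1 10 5 4)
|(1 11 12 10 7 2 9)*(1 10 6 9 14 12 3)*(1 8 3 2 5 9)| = 12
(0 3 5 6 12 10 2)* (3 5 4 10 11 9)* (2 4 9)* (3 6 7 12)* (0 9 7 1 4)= (0 5 1 4 10)(2 9 6 3 7 12 11)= [5, 4, 9, 7, 10, 1, 3, 12, 8, 6, 0, 2, 11]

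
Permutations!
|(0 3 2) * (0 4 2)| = |(0 3)(2 4)| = 2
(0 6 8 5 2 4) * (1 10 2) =[6, 10, 4, 3, 0, 1, 8, 7, 5, 9, 2] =(0 6 8 5 1 10 2 4)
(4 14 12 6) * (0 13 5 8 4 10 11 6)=[13, 1, 2, 3, 14, 8, 10, 7, 4, 9, 11, 6, 0, 5, 12]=(0 13 5 8 4 14 12)(6 10 11)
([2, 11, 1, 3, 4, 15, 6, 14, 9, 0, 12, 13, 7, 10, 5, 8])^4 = (0 13 14 9 11 7 8 1 12 15 2 10 5)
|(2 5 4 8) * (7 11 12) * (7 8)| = |(2 5 4 7 11 12 8)| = 7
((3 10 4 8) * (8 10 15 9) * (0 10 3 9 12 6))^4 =(0 15 10 12 4 6 3)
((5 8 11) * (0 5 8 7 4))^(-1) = (0 4 7 5)(8 11)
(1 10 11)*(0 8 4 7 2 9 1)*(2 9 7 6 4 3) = [8, 10, 7, 2, 6, 5, 4, 9, 3, 1, 11, 0] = (0 8 3 2 7 9 1 10 11)(4 6)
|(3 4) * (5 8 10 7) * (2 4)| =12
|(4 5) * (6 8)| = 2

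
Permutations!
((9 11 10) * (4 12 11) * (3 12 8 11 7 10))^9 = (3 12 7 10 9 4 8 11)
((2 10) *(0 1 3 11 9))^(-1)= ((0 1 3 11 9)(2 10))^(-1)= (0 9 11 3 1)(2 10)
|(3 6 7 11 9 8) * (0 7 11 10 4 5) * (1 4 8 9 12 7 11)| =|(0 11 12 7 10 8 3 6 1 4 5)| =11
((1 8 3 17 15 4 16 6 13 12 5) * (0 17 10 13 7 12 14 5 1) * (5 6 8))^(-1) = (0 5 1 12 7 6 14 13 10 3 8 16 4 15 17)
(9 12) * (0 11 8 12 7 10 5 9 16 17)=(0 11 8 12 16 17)(5 9 7 10)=[11, 1, 2, 3, 4, 9, 6, 10, 12, 7, 5, 8, 16, 13, 14, 15, 17, 0]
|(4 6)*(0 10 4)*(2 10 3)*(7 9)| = |(0 3 2 10 4 6)(7 9)| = 6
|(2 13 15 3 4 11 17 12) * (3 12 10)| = |(2 13 15 12)(3 4 11 17 10)| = 20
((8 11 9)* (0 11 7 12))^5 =((0 11 9 8 7 12))^5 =(0 12 7 8 9 11)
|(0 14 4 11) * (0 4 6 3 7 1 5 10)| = |(0 14 6 3 7 1 5 10)(4 11)| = 8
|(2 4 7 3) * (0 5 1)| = 12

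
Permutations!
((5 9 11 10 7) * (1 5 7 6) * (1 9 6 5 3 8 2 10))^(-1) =(1 11 9 6 5 10 2 8 3)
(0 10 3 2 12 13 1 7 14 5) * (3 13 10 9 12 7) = (0 9 12 10 13 1 3 2 7 14 5) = [9, 3, 7, 2, 4, 0, 6, 14, 8, 12, 13, 11, 10, 1, 5]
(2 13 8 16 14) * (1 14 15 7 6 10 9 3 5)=(1 14 2 13 8 16 15 7 6 10 9 3 5)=[0, 14, 13, 5, 4, 1, 10, 6, 16, 3, 9, 11, 12, 8, 2, 7, 15]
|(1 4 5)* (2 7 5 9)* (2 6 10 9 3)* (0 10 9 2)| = 8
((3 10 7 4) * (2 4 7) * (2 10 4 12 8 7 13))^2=(2 8 13 12 7)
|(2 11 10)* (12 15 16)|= |(2 11 10)(12 15 16)|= 3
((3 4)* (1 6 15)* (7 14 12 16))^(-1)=(1 15 6)(3 4)(7 16 12 14)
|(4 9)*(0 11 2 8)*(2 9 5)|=|(0 11 9 4 5 2 8)|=7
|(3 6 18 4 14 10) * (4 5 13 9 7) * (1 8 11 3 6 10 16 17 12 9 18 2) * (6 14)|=42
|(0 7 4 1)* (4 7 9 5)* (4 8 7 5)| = |(0 9 4 1)(5 8 7)| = 12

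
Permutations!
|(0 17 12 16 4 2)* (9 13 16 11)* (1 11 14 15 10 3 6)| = 15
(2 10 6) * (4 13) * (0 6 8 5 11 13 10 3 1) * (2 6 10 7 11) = (0 10 8 5 2 3 1)(4 7 11 13) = [10, 0, 3, 1, 7, 2, 6, 11, 5, 9, 8, 13, 12, 4]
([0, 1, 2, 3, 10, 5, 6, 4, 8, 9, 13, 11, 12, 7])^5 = [0, 1, 2, 3, 10, 5, 6, 4, 8, 9, 13, 11, 12, 7]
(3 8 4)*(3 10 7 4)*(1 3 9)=[0, 3, 2, 8, 10, 5, 6, 4, 9, 1, 7]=(1 3 8 9)(4 10 7)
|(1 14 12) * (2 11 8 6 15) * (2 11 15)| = 15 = |(1 14 12)(2 15 11 8 6)|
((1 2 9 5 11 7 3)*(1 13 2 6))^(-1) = ((1 6)(2 9 5 11 7 3 13))^(-1) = (1 6)(2 13 3 7 11 5 9)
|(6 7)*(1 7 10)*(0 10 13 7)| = 3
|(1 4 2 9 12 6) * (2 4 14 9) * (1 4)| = |(1 14 9 12 6 4)| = 6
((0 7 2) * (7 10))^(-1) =((0 10 7 2))^(-1) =(0 2 7 10)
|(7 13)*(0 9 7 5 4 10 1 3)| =9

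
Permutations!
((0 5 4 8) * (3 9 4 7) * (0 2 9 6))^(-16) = (9)(0 6 3 7 5)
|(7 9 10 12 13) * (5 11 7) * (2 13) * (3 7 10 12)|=|(2 13 5 11 10 3 7 9 12)|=9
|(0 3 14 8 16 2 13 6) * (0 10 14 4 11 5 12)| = 42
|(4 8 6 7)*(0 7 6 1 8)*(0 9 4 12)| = 6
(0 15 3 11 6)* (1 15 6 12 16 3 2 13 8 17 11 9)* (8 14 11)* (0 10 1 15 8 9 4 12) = (0 6 10 1 8 17 9 15 2 13 14 11)(3 4 12 16) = [6, 8, 13, 4, 12, 5, 10, 7, 17, 15, 1, 0, 16, 14, 11, 2, 3, 9]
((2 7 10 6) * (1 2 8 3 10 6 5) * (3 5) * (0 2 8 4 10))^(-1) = (0 3 10 4 6 7 2)(1 5 8)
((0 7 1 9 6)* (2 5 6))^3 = ((0 7 1 9 2 5 6))^3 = (0 9 6 1 5 7 2)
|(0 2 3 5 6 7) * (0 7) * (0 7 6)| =|(0 2 3 5)(6 7)| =4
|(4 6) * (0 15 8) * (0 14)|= 4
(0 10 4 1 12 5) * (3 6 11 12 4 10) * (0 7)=(0 3 6 11 12 5 7)(1 4)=[3, 4, 2, 6, 1, 7, 11, 0, 8, 9, 10, 12, 5]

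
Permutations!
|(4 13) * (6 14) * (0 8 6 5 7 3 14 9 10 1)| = |(0 8 6 9 10 1)(3 14 5 7)(4 13)| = 12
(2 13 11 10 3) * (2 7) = (2 13 11 10 3 7) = [0, 1, 13, 7, 4, 5, 6, 2, 8, 9, 3, 10, 12, 11]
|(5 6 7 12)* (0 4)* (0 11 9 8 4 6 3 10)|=28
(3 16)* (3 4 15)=(3 16 4 15)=[0, 1, 2, 16, 15, 5, 6, 7, 8, 9, 10, 11, 12, 13, 14, 3, 4]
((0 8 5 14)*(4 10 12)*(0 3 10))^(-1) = (0 4 12 10 3 14 5 8)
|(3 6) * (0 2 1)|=6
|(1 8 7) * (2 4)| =|(1 8 7)(2 4)| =6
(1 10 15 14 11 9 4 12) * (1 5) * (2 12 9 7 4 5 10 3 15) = (1 3 15 14 11 7 4 9 5)(2 12 10) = [0, 3, 12, 15, 9, 1, 6, 4, 8, 5, 2, 7, 10, 13, 11, 14]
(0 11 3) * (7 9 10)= (0 11 3)(7 9 10)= [11, 1, 2, 0, 4, 5, 6, 9, 8, 10, 7, 3]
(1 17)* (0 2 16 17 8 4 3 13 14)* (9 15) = (0 2 16 17 1 8 4 3 13 14)(9 15) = [2, 8, 16, 13, 3, 5, 6, 7, 4, 15, 10, 11, 12, 14, 0, 9, 17, 1]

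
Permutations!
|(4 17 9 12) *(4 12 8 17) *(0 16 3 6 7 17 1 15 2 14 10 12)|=14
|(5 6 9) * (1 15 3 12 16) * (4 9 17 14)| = |(1 15 3 12 16)(4 9 5 6 17 14)| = 30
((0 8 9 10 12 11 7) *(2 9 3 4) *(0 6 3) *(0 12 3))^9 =(0 11)(2 4 3 10 9)(6 12)(7 8)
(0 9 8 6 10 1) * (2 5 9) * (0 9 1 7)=[2, 9, 5, 3, 4, 1, 10, 0, 6, 8, 7]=(0 2 5 1 9 8 6 10 7)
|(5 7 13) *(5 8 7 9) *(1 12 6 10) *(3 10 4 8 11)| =10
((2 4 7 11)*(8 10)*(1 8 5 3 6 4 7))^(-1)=(1 4 6 3 5 10 8)(2 11 7)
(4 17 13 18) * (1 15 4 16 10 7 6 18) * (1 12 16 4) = [0, 15, 2, 3, 17, 5, 18, 6, 8, 9, 7, 11, 16, 12, 14, 1, 10, 13, 4] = (1 15)(4 17 13 12 16 10 7 6 18)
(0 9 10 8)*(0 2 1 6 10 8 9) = (1 6 10 9 8 2) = [0, 6, 1, 3, 4, 5, 10, 7, 2, 8, 9]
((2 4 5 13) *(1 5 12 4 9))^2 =((1 5 13 2 9)(4 12))^2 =(1 13 9 5 2)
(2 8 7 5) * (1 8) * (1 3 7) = (1 8)(2 3 7 5) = [0, 8, 3, 7, 4, 2, 6, 5, 1]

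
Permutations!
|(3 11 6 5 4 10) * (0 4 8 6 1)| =6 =|(0 4 10 3 11 1)(5 8 6)|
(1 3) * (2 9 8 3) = [0, 2, 9, 1, 4, 5, 6, 7, 3, 8] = (1 2 9 8 3)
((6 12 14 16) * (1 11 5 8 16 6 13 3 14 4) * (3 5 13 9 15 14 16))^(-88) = ((1 11 13 5 8 3 16 9 15 14 6 12 4))^(-88) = (1 5 16 14 4 13 3 15 12 11 8 9 6)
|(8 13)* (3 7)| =|(3 7)(8 13)| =2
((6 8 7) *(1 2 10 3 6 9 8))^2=((1 2 10 3 6)(7 9 8))^2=(1 10 6 2 3)(7 8 9)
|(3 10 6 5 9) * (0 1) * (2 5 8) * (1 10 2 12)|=12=|(0 10 6 8 12 1)(2 5 9 3)|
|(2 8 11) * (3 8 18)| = |(2 18 3 8 11)| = 5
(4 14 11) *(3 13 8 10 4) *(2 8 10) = (2 8)(3 13 10 4 14 11) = [0, 1, 8, 13, 14, 5, 6, 7, 2, 9, 4, 3, 12, 10, 11]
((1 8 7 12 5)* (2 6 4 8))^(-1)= (1 5 12 7 8 4 6 2)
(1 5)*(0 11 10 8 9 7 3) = [11, 5, 2, 0, 4, 1, 6, 3, 9, 7, 8, 10] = (0 11 10 8 9 7 3)(1 5)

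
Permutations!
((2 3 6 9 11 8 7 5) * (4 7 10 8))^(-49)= (2 5 7 4 11 9 6 3)(8 10)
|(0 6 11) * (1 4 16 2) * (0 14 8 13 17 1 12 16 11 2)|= |(0 6 2 12 16)(1 4 11 14 8 13 17)|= 35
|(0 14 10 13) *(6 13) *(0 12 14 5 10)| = 7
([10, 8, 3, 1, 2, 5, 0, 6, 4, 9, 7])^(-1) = [6, 3, 4, 2, 8, 5, 7, 10, 1, 9, 0]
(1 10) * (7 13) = (1 10)(7 13) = [0, 10, 2, 3, 4, 5, 6, 13, 8, 9, 1, 11, 12, 7]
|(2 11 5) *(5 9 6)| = 5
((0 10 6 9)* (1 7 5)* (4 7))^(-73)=(0 9 6 10)(1 5 7 4)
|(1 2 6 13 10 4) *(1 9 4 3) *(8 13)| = |(1 2 6 8 13 10 3)(4 9)| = 14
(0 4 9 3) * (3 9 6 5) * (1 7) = [4, 7, 2, 0, 6, 3, 5, 1, 8, 9] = (9)(0 4 6 5 3)(1 7)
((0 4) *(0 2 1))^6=(0 2)(1 4)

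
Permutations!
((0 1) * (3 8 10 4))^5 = (0 1)(3 8 10 4)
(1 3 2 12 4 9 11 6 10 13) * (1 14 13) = (1 3 2 12 4 9 11 6 10)(13 14) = [0, 3, 12, 2, 9, 5, 10, 7, 8, 11, 1, 6, 4, 14, 13]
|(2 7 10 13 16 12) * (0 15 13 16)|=15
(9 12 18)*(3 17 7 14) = (3 17 7 14)(9 12 18) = [0, 1, 2, 17, 4, 5, 6, 14, 8, 12, 10, 11, 18, 13, 3, 15, 16, 7, 9]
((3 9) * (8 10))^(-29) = ((3 9)(8 10))^(-29) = (3 9)(8 10)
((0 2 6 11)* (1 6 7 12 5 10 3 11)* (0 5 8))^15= (12)(1 6)(3 10 5 11)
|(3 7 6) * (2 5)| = |(2 5)(3 7 6)| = 6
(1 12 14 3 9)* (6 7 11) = [0, 12, 2, 9, 4, 5, 7, 11, 8, 1, 10, 6, 14, 13, 3] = (1 12 14 3 9)(6 7 11)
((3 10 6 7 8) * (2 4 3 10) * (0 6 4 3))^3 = ((0 6 7 8 10 4)(2 3))^3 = (0 8)(2 3)(4 7)(6 10)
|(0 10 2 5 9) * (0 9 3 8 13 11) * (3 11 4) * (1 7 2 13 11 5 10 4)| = 5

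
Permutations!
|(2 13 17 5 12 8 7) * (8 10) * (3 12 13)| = 6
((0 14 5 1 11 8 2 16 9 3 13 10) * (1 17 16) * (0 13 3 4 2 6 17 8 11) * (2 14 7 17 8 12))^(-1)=(0 1 2 12 5 14 4 9 16 17 7)(6 8)(10 13)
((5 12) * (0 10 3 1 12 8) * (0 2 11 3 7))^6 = (1 3 11 2 8 5 12)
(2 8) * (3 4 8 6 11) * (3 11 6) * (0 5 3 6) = [5, 1, 6, 4, 8, 3, 0, 7, 2, 9, 10, 11] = (11)(0 5 3 4 8 2 6)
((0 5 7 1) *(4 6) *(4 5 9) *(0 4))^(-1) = ((0 9)(1 4 6 5 7))^(-1) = (0 9)(1 7 5 6 4)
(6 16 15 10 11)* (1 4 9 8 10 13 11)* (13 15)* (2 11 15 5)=(1 4 9 8 10)(2 11 6 16 13 15 5)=[0, 4, 11, 3, 9, 2, 16, 7, 10, 8, 1, 6, 12, 15, 14, 5, 13]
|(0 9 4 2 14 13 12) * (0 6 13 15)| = |(0 9 4 2 14 15)(6 13 12)| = 6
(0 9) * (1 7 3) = (0 9)(1 7 3) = [9, 7, 2, 1, 4, 5, 6, 3, 8, 0]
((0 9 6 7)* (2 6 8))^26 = (0 8 6)(2 7 9)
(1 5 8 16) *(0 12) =[12, 5, 2, 3, 4, 8, 6, 7, 16, 9, 10, 11, 0, 13, 14, 15, 1] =(0 12)(1 5 8 16)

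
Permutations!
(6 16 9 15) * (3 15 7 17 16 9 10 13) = (3 15 6 9 7 17 16 10 13) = [0, 1, 2, 15, 4, 5, 9, 17, 8, 7, 13, 11, 12, 3, 14, 6, 10, 16]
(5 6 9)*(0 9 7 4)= (0 9 5 6 7 4)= [9, 1, 2, 3, 0, 6, 7, 4, 8, 5]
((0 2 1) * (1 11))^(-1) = ((0 2 11 1))^(-1) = (0 1 11 2)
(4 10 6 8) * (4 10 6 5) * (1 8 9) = (1 8 10 5 4 6 9) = [0, 8, 2, 3, 6, 4, 9, 7, 10, 1, 5]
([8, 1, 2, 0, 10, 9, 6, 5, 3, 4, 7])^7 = (0 8 3)(4 7 9 10 5)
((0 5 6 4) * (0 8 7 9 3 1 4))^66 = ((0 5 6)(1 4 8 7 9 3))^66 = (9)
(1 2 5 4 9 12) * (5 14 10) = (1 2 14 10 5 4 9 12) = [0, 2, 14, 3, 9, 4, 6, 7, 8, 12, 5, 11, 1, 13, 10]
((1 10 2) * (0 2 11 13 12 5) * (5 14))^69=(0 12 10)(1 5 13)(2 14 11)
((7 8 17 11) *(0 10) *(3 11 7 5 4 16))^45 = ((0 10)(3 11 5 4 16)(7 8 17))^45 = (17)(0 10)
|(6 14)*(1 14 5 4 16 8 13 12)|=9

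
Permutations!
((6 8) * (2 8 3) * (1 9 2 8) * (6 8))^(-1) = ((1 9 2)(3 6))^(-1) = (1 2 9)(3 6)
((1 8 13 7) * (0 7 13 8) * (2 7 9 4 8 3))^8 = ((13)(0 9 4 8 3 2 7 1))^8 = (13)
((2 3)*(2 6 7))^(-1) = (2 7 6 3)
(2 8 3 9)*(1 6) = (1 6)(2 8 3 9) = [0, 6, 8, 9, 4, 5, 1, 7, 3, 2]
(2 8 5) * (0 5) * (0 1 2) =(0 5)(1 2 8) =[5, 2, 8, 3, 4, 0, 6, 7, 1]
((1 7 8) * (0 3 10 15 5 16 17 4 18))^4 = (0 5 18 15 4 10 17 3 16)(1 7 8)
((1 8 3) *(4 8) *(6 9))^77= (1 4 8 3)(6 9)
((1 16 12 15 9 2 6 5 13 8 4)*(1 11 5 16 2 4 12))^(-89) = ((1 2 6 16)(4 11 5 13 8 12 15 9))^(-89) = (1 16 6 2)(4 9 15 12 8 13 5 11)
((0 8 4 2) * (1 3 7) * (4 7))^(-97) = ((0 8 7 1 3 4 2))^(-97) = (0 8 7 1 3 4 2)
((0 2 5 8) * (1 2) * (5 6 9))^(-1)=(0 8 5 9 6 2 1)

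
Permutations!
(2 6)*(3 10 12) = [0, 1, 6, 10, 4, 5, 2, 7, 8, 9, 12, 11, 3] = (2 6)(3 10 12)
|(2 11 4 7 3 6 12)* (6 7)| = 10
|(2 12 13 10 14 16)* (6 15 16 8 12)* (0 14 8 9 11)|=|(0 14 9 11)(2 6 15 16)(8 12 13 10)|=4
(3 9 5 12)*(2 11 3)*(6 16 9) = (2 11 3 6 16 9 5 12) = [0, 1, 11, 6, 4, 12, 16, 7, 8, 5, 10, 3, 2, 13, 14, 15, 9]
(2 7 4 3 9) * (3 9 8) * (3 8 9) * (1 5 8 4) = (1 5 8 4 3 9 2 7) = [0, 5, 7, 9, 3, 8, 6, 1, 4, 2]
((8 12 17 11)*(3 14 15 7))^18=(3 15)(7 14)(8 17)(11 12)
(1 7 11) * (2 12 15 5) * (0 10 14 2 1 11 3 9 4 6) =(0 10 14 2 12 15 5 1 7 3 9 4 6) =[10, 7, 12, 9, 6, 1, 0, 3, 8, 4, 14, 11, 15, 13, 2, 5]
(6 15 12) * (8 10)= [0, 1, 2, 3, 4, 5, 15, 7, 10, 9, 8, 11, 6, 13, 14, 12]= (6 15 12)(8 10)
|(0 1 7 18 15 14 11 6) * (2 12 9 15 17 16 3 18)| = 20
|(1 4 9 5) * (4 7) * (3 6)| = 10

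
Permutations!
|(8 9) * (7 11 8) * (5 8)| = |(5 8 9 7 11)| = 5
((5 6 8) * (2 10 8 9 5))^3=((2 10 8)(5 6 9))^3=(10)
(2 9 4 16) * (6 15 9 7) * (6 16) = (2 7 16)(4 6 15 9) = [0, 1, 7, 3, 6, 5, 15, 16, 8, 4, 10, 11, 12, 13, 14, 9, 2]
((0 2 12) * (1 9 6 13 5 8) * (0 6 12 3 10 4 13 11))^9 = (0 9 13 2 12 5 3 6 8 10 11 1 4)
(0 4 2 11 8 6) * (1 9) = (0 4 2 11 8 6)(1 9) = [4, 9, 11, 3, 2, 5, 0, 7, 6, 1, 10, 8]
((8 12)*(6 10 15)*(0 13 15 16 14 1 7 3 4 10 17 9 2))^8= ((0 13 15 6 17 9 2)(1 7 3 4 10 16 14)(8 12))^8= (0 13 15 6 17 9 2)(1 7 3 4 10 16 14)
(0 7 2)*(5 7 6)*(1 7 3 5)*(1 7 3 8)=(0 6 7 2)(1 3 5 8)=[6, 3, 0, 5, 4, 8, 7, 2, 1]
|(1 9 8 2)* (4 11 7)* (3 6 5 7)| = 12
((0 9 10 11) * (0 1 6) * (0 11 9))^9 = (11)(9 10)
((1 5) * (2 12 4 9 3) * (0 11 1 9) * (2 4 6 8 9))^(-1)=(0 4 3 9 8 6 12 2 5 1 11)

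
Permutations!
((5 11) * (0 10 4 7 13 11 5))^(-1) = (0 11 13 7 4 10)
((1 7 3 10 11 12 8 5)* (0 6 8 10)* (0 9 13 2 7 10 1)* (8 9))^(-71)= (0 6 9 13 2 7 3 8 5)(1 10 11 12)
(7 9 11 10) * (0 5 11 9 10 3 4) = (0 5 11 3 4)(7 10) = [5, 1, 2, 4, 0, 11, 6, 10, 8, 9, 7, 3]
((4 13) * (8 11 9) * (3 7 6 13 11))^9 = (3 7 6 13 4 11 9 8)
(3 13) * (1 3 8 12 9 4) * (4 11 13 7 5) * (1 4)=[0, 3, 2, 7, 4, 1, 6, 5, 12, 11, 10, 13, 9, 8]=(1 3 7 5)(8 12 9 11 13)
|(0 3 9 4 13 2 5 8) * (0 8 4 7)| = 4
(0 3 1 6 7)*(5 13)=(0 3 1 6 7)(5 13)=[3, 6, 2, 1, 4, 13, 7, 0, 8, 9, 10, 11, 12, 5]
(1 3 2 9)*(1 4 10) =[0, 3, 9, 2, 10, 5, 6, 7, 8, 4, 1] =(1 3 2 9 4 10)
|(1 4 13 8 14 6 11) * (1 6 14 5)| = 10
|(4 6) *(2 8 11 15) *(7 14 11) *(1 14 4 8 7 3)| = |(1 14 11 15 2 7 4 6 8 3)| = 10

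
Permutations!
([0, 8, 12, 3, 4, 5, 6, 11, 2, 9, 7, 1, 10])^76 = (1 11 7 10 12 2 8)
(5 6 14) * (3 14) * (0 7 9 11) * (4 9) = (0 7 4 9 11)(3 14 5 6) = [7, 1, 2, 14, 9, 6, 3, 4, 8, 11, 10, 0, 12, 13, 5]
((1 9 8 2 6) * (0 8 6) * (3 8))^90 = (9)(0 8)(2 3)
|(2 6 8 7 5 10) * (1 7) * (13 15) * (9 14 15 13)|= |(1 7 5 10 2 6 8)(9 14 15)|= 21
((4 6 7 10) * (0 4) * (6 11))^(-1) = (0 10 7 6 11 4)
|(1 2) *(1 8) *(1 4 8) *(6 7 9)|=6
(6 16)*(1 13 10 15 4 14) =(1 13 10 15 4 14)(6 16) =[0, 13, 2, 3, 14, 5, 16, 7, 8, 9, 15, 11, 12, 10, 1, 4, 6]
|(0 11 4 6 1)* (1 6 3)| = |(0 11 4 3 1)| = 5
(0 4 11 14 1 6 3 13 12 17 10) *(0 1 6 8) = (0 4 11 14 6 3 13 12 17 10 1 8) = [4, 8, 2, 13, 11, 5, 3, 7, 0, 9, 1, 14, 17, 12, 6, 15, 16, 10]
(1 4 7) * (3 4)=(1 3 4 7)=[0, 3, 2, 4, 7, 5, 6, 1]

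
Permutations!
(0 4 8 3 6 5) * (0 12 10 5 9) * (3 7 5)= (0 4 8 7 5 12 10 3 6 9)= [4, 1, 2, 6, 8, 12, 9, 5, 7, 0, 3, 11, 10]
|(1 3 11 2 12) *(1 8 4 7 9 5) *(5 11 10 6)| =35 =|(1 3 10 6 5)(2 12 8 4 7 9 11)|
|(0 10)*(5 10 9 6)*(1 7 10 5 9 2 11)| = 6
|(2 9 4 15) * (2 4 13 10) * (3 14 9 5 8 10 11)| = |(2 5 8 10)(3 14 9 13 11)(4 15)| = 20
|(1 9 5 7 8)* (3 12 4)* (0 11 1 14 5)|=|(0 11 1 9)(3 12 4)(5 7 8 14)|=12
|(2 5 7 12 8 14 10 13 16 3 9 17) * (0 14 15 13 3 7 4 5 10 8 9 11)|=14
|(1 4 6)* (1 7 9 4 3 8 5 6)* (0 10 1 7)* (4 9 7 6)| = |(0 10 1 3 8 5 4 6)| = 8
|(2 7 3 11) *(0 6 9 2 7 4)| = 15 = |(0 6 9 2 4)(3 11 7)|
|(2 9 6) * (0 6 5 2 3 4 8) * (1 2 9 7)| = 30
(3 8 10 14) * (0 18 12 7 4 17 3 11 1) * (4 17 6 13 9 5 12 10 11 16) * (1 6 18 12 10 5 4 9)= (0 12 7 17 3 8 11 6 13 1)(4 18 5 10 14 16 9)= [12, 0, 2, 8, 18, 10, 13, 17, 11, 4, 14, 6, 7, 1, 16, 15, 9, 3, 5]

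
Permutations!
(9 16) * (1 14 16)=(1 14 16 9)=[0, 14, 2, 3, 4, 5, 6, 7, 8, 1, 10, 11, 12, 13, 16, 15, 9]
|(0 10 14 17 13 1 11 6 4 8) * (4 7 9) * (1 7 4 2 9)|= |(0 10 14 17 13 7 1 11 6 4 8)(2 9)|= 22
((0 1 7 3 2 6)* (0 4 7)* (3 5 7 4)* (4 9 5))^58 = ((0 1)(2 6 3)(4 9 5 7))^58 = (2 6 3)(4 5)(7 9)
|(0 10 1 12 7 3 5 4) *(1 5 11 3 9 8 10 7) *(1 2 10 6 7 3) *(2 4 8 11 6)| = |(0 3 6 7 9 11 1 12 4)(2 10 5 8)| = 36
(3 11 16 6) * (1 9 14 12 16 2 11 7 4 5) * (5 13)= (1 9 14 12 16 6 3 7 4 13 5)(2 11)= [0, 9, 11, 7, 13, 1, 3, 4, 8, 14, 10, 2, 16, 5, 12, 15, 6]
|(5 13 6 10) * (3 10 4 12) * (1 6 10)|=15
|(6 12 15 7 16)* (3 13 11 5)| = 20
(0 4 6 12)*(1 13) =[4, 13, 2, 3, 6, 5, 12, 7, 8, 9, 10, 11, 0, 1] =(0 4 6 12)(1 13)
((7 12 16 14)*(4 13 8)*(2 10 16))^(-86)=((2 10 16 14 7 12)(4 13 8))^(-86)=(2 7 16)(4 13 8)(10 12 14)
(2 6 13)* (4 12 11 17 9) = (2 6 13)(4 12 11 17 9) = [0, 1, 6, 3, 12, 5, 13, 7, 8, 4, 10, 17, 11, 2, 14, 15, 16, 9]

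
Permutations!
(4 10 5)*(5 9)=(4 10 9 5)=[0, 1, 2, 3, 10, 4, 6, 7, 8, 5, 9]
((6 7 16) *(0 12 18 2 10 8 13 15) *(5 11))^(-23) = ((0 12 18 2 10 8 13 15)(5 11)(6 7 16))^(-23) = (0 12 18 2 10 8 13 15)(5 11)(6 7 16)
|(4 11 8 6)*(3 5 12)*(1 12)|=4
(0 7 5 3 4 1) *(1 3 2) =[7, 0, 1, 4, 3, 2, 6, 5] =(0 7 5 2 1)(3 4)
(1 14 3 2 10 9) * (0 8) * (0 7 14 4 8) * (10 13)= (1 4 8 7 14 3 2 13 10 9)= [0, 4, 13, 2, 8, 5, 6, 14, 7, 1, 9, 11, 12, 10, 3]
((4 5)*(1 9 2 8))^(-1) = (1 8 2 9)(4 5)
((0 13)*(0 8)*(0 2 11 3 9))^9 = ((0 13 8 2 11 3 9))^9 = (0 8 11 9 13 2 3)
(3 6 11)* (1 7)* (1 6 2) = [0, 7, 1, 2, 4, 5, 11, 6, 8, 9, 10, 3] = (1 7 6 11 3 2)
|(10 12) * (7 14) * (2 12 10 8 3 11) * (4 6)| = 10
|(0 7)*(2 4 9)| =|(0 7)(2 4 9)| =6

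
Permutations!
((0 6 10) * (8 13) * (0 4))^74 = (13)(0 10)(4 6)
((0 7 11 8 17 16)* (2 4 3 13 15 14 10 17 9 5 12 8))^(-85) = ((0 7 11 2 4 3 13 15 14 10 17 16)(5 12 8 9))^(-85) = (0 16 17 10 14 15 13 3 4 2 11 7)(5 9 8 12)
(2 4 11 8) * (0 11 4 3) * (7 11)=(0 7 11 8 2 3)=[7, 1, 3, 0, 4, 5, 6, 11, 2, 9, 10, 8]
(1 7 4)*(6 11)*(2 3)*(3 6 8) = (1 7 4)(2 6 11 8 3) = [0, 7, 6, 2, 1, 5, 11, 4, 3, 9, 10, 8]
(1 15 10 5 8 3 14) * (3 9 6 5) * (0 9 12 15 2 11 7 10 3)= [9, 2, 11, 14, 4, 8, 5, 10, 12, 6, 0, 7, 15, 13, 1, 3]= (0 9 6 5 8 12 15 3 14 1 2 11 7 10)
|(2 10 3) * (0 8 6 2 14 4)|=8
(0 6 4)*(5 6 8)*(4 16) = (0 8 5 6 16 4) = [8, 1, 2, 3, 0, 6, 16, 7, 5, 9, 10, 11, 12, 13, 14, 15, 4]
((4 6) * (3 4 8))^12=(8)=((3 4 6 8))^12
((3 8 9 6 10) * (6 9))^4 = (10)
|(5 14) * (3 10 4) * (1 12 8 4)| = 6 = |(1 12 8 4 3 10)(5 14)|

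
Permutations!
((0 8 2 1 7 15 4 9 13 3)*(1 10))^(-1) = ((0 8 2 10 1 7 15 4 9 13 3))^(-1) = (0 3 13 9 4 15 7 1 10 2 8)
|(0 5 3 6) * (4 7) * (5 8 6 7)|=12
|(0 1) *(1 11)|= 3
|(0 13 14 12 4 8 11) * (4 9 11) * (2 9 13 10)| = 30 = |(0 10 2 9 11)(4 8)(12 13 14)|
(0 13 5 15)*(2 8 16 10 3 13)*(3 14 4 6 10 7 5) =(0 2 8 16 7 5 15)(3 13)(4 6 10 14) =[2, 1, 8, 13, 6, 15, 10, 5, 16, 9, 14, 11, 12, 3, 4, 0, 7]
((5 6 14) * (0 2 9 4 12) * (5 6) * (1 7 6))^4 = (14)(0 12 4 9 2)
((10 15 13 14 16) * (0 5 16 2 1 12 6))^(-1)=(0 6 12 1 2 14 13 15 10 16 5)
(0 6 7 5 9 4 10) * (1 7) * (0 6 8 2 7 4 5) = (0 8 2 7)(1 4 10 6)(5 9) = [8, 4, 7, 3, 10, 9, 1, 0, 2, 5, 6]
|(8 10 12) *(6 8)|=4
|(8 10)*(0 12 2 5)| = |(0 12 2 5)(8 10)| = 4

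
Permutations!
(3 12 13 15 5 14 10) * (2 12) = (2 12 13 15 5 14 10 3) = [0, 1, 12, 2, 4, 14, 6, 7, 8, 9, 3, 11, 13, 15, 10, 5]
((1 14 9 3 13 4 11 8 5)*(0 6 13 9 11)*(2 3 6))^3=((0 2 3 9 6 13 4)(1 14 11 8 5))^3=(0 9 4 3 13 2 6)(1 8 14 5 11)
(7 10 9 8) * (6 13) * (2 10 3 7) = (2 10 9 8)(3 7)(6 13) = [0, 1, 10, 7, 4, 5, 13, 3, 2, 8, 9, 11, 12, 6]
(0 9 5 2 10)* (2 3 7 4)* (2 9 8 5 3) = [8, 1, 10, 7, 9, 2, 6, 4, 5, 3, 0] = (0 8 5 2 10)(3 7 4 9)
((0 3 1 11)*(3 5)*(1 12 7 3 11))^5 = (0 11 5)(3 7 12)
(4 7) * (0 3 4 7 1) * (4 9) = (0 3 9 4 1) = [3, 0, 2, 9, 1, 5, 6, 7, 8, 4]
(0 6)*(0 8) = (0 6 8) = [6, 1, 2, 3, 4, 5, 8, 7, 0]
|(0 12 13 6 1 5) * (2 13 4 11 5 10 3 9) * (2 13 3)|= 35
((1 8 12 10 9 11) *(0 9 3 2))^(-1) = ((0 9 11 1 8 12 10 3 2))^(-1) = (0 2 3 10 12 8 1 11 9)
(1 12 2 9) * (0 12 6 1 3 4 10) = (0 12 2 9 3 4 10)(1 6) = [12, 6, 9, 4, 10, 5, 1, 7, 8, 3, 0, 11, 2]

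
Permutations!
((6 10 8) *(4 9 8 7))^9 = ((4 9 8 6 10 7))^9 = (4 6)(7 8)(9 10)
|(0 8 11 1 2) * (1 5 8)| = |(0 1 2)(5 8 11)| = 3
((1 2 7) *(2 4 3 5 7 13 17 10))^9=(1 7 5 3 4)(2 13 17 10)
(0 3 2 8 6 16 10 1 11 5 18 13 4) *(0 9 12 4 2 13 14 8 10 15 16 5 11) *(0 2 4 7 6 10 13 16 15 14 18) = (18)(0 3 16 14 8 10 1 2 13 4 9 12 7 6 5) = [3, 2, 13, 16, 9, 0, 5, 6, 10, 12, 1, 11, 7, 4, 8, 15, 14, 17, 18]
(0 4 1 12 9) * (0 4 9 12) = (12)(0 9 4 1) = [9, 0, 2, 3, 1, 5, 6, 7, 8, 4, 10, 11, 12]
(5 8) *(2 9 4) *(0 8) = (0 8 5)(2 9 4) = [8, 1, 9, 3, 2, 0, 6, 7, 5, 4]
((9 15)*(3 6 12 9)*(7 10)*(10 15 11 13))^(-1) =(3 15 7 10 13 11 9 12 6)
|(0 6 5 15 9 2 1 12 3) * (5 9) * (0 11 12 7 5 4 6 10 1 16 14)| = 12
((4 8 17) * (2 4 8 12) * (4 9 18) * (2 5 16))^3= (2 4 16 18 5 9 12)(8 17)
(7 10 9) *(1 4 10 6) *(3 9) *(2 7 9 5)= [0, 4, 7, 5, 10, 2, 1, 6, 8, 9, 3]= (1 4 10 3 5 2 7 6)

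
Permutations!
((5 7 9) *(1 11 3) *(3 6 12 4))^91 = (1 11 6 12 4 3)(5 7 9)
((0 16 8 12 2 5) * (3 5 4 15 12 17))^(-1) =(0 5 3 17 8 16)(2 12 15 4)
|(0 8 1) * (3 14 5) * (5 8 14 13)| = 12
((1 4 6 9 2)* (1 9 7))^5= (1 4 6 7)(2 9)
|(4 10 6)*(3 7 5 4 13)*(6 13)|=|(3 7 5 4 10 13)|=6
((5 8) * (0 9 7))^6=((0 9 7)(5 8))^6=(9)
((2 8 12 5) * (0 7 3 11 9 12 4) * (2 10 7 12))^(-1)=(0 4 8 2 9 11 3 7 10 5 12)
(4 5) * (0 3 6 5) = (0 3 6 5 4) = [3, 1, 2, 6, 0, 4, 5]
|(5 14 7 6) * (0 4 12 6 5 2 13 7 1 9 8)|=|(0 4 12 6 2 13 7 5 14 1 9 8)|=12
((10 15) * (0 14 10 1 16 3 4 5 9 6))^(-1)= ((0 14 10 15 1 16 3 4 5 9 6))^(-1)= (0 6 9 5 4 3 16 1 15 10 14)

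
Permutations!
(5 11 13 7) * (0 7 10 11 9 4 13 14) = [7, 1, 2, 3, 13, 9, 6, 5, 8, 4, 11, 14, 12, 10, 0] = (0 7 5 9 4 13 10 11 14)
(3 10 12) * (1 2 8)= [0, 2, 8, 10, 4, 5, 6, 7, 1, 9, 12, 11, 3]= (1 2 8)(3 10 12)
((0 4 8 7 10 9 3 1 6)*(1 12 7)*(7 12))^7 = ((12)(0 4 8 1 6)(3 7 10 9))^7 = (12)(0 8 6 4 1)(3 9 10 7)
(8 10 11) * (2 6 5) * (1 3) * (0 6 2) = (0 6 5)(1 3)(8 10 11) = [6, 3, 2, 1, 4, 0, 5, 7, 10, 9, 11, 8]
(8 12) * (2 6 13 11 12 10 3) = (2 6 13 11 12 8 10 3) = [0, 1, 6, 2, 4, 5, 13, 7, 10, 9, 3, 12, 8, 11]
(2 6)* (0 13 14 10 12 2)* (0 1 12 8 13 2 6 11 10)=(0 2 11 10 8 13 14)(1 12 6)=[2, 12, 11, 3, 4, 5, 1, 7, 13, 9, 8, 10, 6, 14, 0]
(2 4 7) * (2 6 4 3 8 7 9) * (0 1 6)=(0 1 6 4 9 2 3 8 7)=[1, 6, 3, 8, 9, 5, 4, 0, 7, 2]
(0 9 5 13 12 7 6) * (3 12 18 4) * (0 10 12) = (0 9 5 13 18 4 3)(6 10 12 7) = [9, 1, 2, 0, 3, 13, 10, 6, 8, 5, 12, 11, 7, 18, 14, 15, 16, 17, 4]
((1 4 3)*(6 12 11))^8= (1 3 4)(6 11 12)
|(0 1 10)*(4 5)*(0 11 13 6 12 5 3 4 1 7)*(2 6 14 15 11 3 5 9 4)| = 36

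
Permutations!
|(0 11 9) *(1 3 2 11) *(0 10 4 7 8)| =|(0 1 3 2 11 9 10 4 7 8)| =10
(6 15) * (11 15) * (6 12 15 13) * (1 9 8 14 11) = (1 9 8 14 11 13 6)(12 15) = [0, 9, 2, 3, 4, 5, 1, 7, 14, 8, 10, 13, 15, 6, 11, 12]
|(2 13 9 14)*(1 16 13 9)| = |(1 16 13)(2 9 14)| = 3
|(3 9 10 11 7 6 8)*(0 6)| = |(0 6 8 3 9 10 11 7)| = 8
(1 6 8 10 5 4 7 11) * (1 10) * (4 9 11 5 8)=[0, 6, 2, 3, 7, 9, 4, 5, 1, 11, 8, 10]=(1 6 4 7 5 9 11 10 8)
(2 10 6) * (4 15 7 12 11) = (2 10 6)(4 15 7 12 11) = [0, 1, 10, 3, 15, 5, 2, 12, 8, 9, 6, 4, 11, 13, 14, 7]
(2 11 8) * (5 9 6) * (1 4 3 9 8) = (1 4 3 9 6 5 8 2 11) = [0, 4, 11, 9, 3, 8, 5, 7, 2, 6, 10, 1]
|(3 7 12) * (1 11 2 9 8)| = 15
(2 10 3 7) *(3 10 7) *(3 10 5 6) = (2 7)(3 10 5 6) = [0, 1, 7, 10, 4, 6, 3, 2, 8, 9, 5]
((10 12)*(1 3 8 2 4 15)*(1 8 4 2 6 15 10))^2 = (1 4 12 3 10)(6 8 15)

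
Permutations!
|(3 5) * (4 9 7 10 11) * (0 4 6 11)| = 10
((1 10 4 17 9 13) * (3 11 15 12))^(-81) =((1 10 4 17 9 13)(3 11 15 12))^(-81) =(1 17)(3 12 15 11)(4 13)(9 10)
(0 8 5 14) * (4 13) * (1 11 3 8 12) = (0 12 1 11 3 8 5 14)(4 13) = [12, 11, 2, 8, 13, 14, 6, 7, 5, 9, 10, 3, 1, 4, 0]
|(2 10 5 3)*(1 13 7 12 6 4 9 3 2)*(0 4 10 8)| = |(0 4 9 3 1 13 7 12 6 10 5 2 8)| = 13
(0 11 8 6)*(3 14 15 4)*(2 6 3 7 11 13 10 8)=(0 13 10 8 3 14 15 4 7 11 2 6)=[13, 1, 6, 14, 7, 5, 0, 11, 3, 9, 8, 2, 12, 10, 15, 4]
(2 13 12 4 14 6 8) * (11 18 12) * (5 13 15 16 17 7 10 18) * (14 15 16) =[0, 1, 16, 3, 15, 13, 8, 10, 2, 9, 18, 5, 4, 11, 6, 14, 17, 7, 12] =(2 16 17 7 10 18 12 4 15 14 6 8)(5 13 11)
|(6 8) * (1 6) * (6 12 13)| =|(1 12 13 6 8)| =5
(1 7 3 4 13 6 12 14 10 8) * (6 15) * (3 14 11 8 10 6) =(1 7 14 6 12 11 8)(3 4 13 15) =[0, 7, 2, 4, 13, 5, 12, 14, 1, 9, 10, 8, 11, 15, 6, 3]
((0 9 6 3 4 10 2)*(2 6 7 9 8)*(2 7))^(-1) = (0 2 9 7 8)(3 6 10 4)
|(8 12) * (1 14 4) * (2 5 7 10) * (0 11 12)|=|(0 11 12 8)(1 14 4)(2 5 7 10)|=12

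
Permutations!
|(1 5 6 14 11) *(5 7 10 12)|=8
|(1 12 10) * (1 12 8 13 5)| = |(1 8 13 5)(10 12)| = 4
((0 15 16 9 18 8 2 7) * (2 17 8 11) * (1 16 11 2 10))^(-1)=((0 15 11 10 1 16 9 18 2 7)(8 17))^(-1)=(0 7 2 18 9 16 1 10 11 15)(8 17)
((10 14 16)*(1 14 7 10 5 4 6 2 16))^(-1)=(1 14)(2 6 4 5 16)(7 10)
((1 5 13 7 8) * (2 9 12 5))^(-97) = (1 8 7 13 5 12 9 2)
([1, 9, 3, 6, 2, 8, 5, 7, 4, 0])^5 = (0 9 1)(2 4 8 5 6 3)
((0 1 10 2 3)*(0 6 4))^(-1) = (0 4 6 3 2 10 1)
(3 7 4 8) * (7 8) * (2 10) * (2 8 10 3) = (2 3 10 8)(4 7) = [0, 1, 3, 10, 7, 5, 6, 4, 2, 9, 8]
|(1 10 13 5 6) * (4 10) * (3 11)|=6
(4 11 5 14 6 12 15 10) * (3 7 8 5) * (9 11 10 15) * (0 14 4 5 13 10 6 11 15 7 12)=(0 14 11 3 12 9 15 7 8 13 10 5 4 6)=[14, 1, 2, 12, 6, 4, 0, 8, 13, 15, 5, 3, 9, 10, 11, 7]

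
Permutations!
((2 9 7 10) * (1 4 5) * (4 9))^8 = ((1 9 7 10 2 4 5))^8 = (1 9 7 10 2 4 5)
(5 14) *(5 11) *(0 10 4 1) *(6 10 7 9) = (0 7 9 6 10 4 1)(5 14 11) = [7, 0, 2, 3, 1, 14, 10, 9, 8, 6, 4, 5, 12, 13, 11]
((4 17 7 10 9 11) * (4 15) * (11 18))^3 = ((4 17 7 10 9 18 11 15))^3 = (4 10 11 17 9 15 7 18)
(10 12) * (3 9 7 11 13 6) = (3 9 7 11 13 6)(10 12) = [0, 1, 2, 9, 4, 5, 3, 11, 8, 7, 12, 13, 10, 6]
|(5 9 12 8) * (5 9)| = |(8 9 12)| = 3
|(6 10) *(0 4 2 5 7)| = 10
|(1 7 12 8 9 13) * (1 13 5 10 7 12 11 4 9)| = |(13)(1 12 8)(4 9 5 10 7 11)| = 6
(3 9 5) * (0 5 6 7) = (0 5 3 9 6 7) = [5, 1, 2, 9, 4, 3, 7, 0, 8, 6]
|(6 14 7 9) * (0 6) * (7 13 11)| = 7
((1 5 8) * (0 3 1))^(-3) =(0 1 8 3 5)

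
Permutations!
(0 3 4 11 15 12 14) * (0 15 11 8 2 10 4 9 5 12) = [3, 1, 10, 9, 8, 12, 6, 7, 2, 5, 4, 11, 14, 13, 15, 0] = (0 3 9 5 12 14 15)(2 10 4 8)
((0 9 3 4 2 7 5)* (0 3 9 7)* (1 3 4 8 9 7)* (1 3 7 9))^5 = ((9)(0 3 8 1 7 5 4 2))^5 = (9)(0 5 8 2 7 3 4 1)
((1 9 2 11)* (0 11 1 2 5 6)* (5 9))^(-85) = ((0 11 2 1 5 6))^(-85) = (0 6 5 1 2 11)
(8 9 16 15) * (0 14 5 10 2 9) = (0 14 5 10 2 9 16 15 8) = [14, 1, 9, 3, 4, 10, 6, 7, 0, 16, 2, 11, 12, 13, 5, 8, 15]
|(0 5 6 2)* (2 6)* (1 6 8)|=|(0 5 2)(1 6 8)|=3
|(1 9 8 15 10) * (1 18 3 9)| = |(3 9 8 15 10 18)| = 6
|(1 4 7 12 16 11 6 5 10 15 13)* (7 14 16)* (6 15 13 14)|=12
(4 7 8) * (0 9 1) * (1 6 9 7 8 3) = (0 7 3 1)(4 8)(6 9) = [7, 0, 2, 1, 8, 5, 9, 3, 4, 6]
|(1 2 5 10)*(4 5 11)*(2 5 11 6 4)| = 12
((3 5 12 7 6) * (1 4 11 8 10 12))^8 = (1 3 7 10 11)(4 5 6 12 8)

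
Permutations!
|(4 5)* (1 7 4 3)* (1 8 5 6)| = 12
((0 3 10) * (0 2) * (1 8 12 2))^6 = ((0 3 10 1 8 12 2))^6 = (0 2 12 8 1 10 3)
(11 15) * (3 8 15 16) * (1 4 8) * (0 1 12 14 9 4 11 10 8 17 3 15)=(0 1 11 16 15 10 8)(3 12 14 9 4 17)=[1, 11, 2, 12, 17, 5, 6, 7, 0, 4, 8, 16, 14, 13, 9, 10, 15, 3]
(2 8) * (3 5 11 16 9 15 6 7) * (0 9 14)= (0 9 15 6 7 3 5 11 16 14)(2 8)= [9, 1, 8, 5, 4, 11, 7, 3, 2, 15, 10, 16, 12, 13, 0, 6, 14]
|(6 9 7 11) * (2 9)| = |(2 9 7 11 6)| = 5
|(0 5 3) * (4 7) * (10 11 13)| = 6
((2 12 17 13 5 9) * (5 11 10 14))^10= ((2 12 17 13 11 10 14 5 9))^10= (2 12 17 13 11 10 14 5 9)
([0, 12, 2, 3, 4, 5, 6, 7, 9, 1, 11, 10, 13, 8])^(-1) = [0, 9, 2, 3, 4, 5, 6, 7, 13, 8, 11, 10, 1, 12]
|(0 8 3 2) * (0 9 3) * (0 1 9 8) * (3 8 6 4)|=12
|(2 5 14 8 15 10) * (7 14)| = 7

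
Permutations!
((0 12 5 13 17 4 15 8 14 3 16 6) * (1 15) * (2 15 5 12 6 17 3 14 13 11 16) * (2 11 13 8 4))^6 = ((0 6)(1 5 13 3 11 16 17 2 15 4))^6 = (1 17 13 15 11)(2 3 4 16 5)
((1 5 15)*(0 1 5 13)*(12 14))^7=(0 1 13)(5 15)(12 14)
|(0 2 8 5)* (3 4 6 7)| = 4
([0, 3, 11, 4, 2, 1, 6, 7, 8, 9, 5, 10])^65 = [0, 4, 10, 2, 11, 3, 6, 7, 8, 9, 1, 5]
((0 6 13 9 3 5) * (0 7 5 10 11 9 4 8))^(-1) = ((0 6 13 4 8)(3 10 11 9)(5 7))^(-1) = (0 8 4 13 6)(3 9 11 10)(5 7)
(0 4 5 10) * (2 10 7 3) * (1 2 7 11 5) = (0 4 1 2 10)(3 7)(5 11) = [4, 2, 10, 7, 1, 11, 6, 3, 8, 9, 0, 5]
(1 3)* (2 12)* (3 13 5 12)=(1 13 5 12 2 3)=[0, 13, 3, 1, 4, 12, 6, 7, 8, 9, 10, 11, 2, 5]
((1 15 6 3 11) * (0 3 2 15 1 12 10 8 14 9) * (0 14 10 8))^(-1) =((0 3 11 12 8 10)(2 15 6)(9 14))^(-1) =(0 10 8 12 11 3)(2 6 15)(9 14)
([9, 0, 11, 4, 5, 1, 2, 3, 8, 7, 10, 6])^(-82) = [7, 9, 6, 5, 1, 0, 11, 4, 8, 3, 10, 2]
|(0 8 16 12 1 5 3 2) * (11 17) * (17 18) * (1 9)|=|(0 8 16 12 9 1 5 3 2)(11 18 17)|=9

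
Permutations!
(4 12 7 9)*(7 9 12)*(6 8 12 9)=(4 7 9)(6 8 12)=[0, 1, 2, 3, 7, 5, 8, 9, 12, 4, 10, 11, 6]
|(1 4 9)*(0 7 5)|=|(0 7 5)(1 4 9)|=3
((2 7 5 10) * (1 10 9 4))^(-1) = (1 4 9 5 7 2 10)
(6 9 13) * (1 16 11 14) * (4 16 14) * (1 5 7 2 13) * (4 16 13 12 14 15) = (1 15 4 13 6 9)(2 12 14 5 7)(11 16) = [0, 15, 12, 3, 13, 7, 9, 2, 8, 1, 10, 16, 14, 6, 5, 4, 11]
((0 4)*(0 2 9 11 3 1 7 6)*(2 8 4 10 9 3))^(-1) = ((0 10 9 11 2 3 1 7 6)(4 8))^(-1) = (0 6 7 1 3 2 11 9 10)(4 8)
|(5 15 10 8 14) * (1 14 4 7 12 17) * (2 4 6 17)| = |(1 14 5 15 10 8 6 17)(2 4 7 12)| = 8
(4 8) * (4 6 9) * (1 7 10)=[0, 7, 2, 3, 8, 5, 9, 10, 6, 4, 1]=(1 7 10)(4 8 6 9)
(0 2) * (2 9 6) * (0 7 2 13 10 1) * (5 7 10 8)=(0 9 6 13 8 5 7 2 10 1)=[9, 0, 10, 3, 4, 7, 13, 2, 5, 6, 1, 11, 12, 8]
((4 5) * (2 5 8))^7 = (2 8 4 5)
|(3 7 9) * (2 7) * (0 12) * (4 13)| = 4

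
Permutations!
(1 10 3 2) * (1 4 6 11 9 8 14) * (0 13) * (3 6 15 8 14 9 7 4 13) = (0 3 2 13)(1 10 6 11 7 4 15 8 9 14) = [3, 10, 13, 2, 15, 5, 11, 4, 9, 14, 6, 7, 12, 0, 1, 8]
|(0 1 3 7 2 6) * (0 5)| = 7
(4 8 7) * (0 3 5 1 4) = (0 3 5 1 4 8 7) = [3, 4, 2, 5, 8, 1, 6, 0, 7]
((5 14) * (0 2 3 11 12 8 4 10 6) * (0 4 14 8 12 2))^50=((2 3 11)(4 10 6)(5 8 14))^50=(2 11 3)(4 6 10)(5 14 8)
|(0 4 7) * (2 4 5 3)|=6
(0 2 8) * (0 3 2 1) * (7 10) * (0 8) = (0 1 8 3 2)(7 10) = [1, 8, 0, 2, 4, 5, 6, 10, 3, 9, 7]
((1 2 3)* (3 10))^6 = (1 10)(2 3)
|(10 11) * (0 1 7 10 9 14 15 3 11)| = 20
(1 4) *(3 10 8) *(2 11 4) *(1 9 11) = [0, 2, 1, 10, 9, 5, 6, 7, 3, 11, 8, 4] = (1 2)(3 10 8)(4 9 11)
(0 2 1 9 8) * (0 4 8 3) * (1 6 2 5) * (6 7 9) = [5, 6, 7, 0, 8, 1, 2, 9, 4, 3] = (0 5 1 6 2 7 9 3)(4 8)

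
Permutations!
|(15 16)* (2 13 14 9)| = |(2 13 14 9)(15 16)| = 4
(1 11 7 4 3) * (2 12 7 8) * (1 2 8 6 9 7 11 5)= [0, 5, 12, 2, 3, 1, 9, 4, 8, 7, 10, 6, 11]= (1 5)(2 12 11 6 9 7 4 3)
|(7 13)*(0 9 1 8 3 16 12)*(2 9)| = 8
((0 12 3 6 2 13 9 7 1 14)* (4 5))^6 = (0 9 3 1 2)(6 14 13 12 7)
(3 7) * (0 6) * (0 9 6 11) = [11, 1, 2, 7, 4, 5, 9, 3, 8, 6, 10, 0] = (0 11)(3 7)(6 9)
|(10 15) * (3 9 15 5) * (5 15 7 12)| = |(3 9 7 12 5)(10 15)| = 10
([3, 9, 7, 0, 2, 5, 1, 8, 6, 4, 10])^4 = [0, 7, 1, 3, 6, 5, 2, 9, 4, 8, 10]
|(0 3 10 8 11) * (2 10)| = 6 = |(0 3 2 10 8 11)|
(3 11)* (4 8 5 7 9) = [0, 1, 2, 11, 8, 7, 6, 9, 5, 4, 10, 3] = (3 11)(4 8 5 7 9)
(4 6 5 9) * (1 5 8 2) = (1 5 9 4 6 8 2) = [0, 5, 1, 3, 6, 9, 8, 7, 2, 4]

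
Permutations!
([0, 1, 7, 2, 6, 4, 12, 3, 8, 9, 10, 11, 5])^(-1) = (2 3 7)(4 5 12 6)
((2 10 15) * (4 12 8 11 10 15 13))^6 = (15)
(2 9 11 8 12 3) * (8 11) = (2 9 8 12 3) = [0, 1, 9, 2, 4, 5, 6, 7, 12, 8, 10, 11, 3]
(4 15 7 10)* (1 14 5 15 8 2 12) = (1 14 5 15 7 10 4 8 2 12) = [0, 14, 12, 3, 8, 15, 6, 10, 2, 9, 4, 11, 1, 13, 5, 7]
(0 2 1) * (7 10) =(0 2 1)(7 10) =[2, 0, 1, 3, 4, 5, 6, 10, 8, 9, 7]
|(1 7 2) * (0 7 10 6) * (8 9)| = |(0 7 2 1 10 6)(8 9)| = 6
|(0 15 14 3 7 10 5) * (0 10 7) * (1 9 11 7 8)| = 20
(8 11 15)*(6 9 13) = (6 9 13)(8 11 15) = [0, 1, 2, 3, 4, 5, 9, 7, 11, 13, 10, 15, 12, 6, 14, 8]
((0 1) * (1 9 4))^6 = ((0 9 4 1))^6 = (0 4)(1 9)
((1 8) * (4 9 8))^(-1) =((1 4 9 8))^(-1) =(1 8 9 4)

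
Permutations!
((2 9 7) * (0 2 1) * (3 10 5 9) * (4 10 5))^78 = ((0 2 3 5 9 7 1)(4 10))^78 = (10)(0 2 3 5 9 7 1)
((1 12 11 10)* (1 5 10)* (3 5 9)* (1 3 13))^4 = (1 5)(3 13)(9 11)(10 12)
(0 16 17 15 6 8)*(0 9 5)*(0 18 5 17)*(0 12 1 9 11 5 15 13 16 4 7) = (0 4 7)(1 9 17 13 16 12)(5 18 15 6 8 11) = [4, 9, 2, 3, 7, 18, 8, 0, 11, 17, 10, 5, 1, 16, 14, 6, 12, 13, 15]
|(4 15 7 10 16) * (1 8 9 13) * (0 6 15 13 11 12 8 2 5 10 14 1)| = 12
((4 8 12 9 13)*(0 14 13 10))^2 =((0 14 13 4 8 12 9 10))^2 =(0 13 8 9)(4 12 10 14)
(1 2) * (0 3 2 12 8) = (0 3 2 1 12 8) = [3, 12, 1, 2, 4, 5, 6, 7, 0, 9, 10, 11, 8]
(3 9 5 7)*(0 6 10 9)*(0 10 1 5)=(0 6 1 5 7 3 10 9)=[6, 5, 2, 10, 4, 7, 1, 3, 8, 0, 9]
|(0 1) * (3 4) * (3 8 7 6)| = 10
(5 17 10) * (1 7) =(1 7)(5 17 10) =[0, 7, 2, 3, 4, 17, 6, 1, 8, 9, 5, 11, 12, 13, 14, 15, 16, 10]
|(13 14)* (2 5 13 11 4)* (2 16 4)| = 10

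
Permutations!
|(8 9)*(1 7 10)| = |(1 7 10)(8 9)| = 6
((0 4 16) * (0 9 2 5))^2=((0 4 16 9 2 5))^2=(0 16 2)(4 9 5)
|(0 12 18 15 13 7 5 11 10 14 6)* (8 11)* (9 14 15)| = |(0 12 18 9 14 6)(5 8 11 10 15 13 7)| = 42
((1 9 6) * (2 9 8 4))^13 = (1 8 4 2 9 6)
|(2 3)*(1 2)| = 3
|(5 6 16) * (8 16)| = 4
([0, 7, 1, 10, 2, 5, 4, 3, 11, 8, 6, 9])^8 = [0, 7, 1, 10, 2, 5, 4, 3, 9, 11, 6, 8]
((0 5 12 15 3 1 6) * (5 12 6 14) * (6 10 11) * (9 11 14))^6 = (0 11 1 15)(3 12 6 9)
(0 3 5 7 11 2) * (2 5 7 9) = [3, 1, 0, 7, 4, 9, 6, 11, 8, 2, 10, 5] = (0 3 7 11 5 9 2)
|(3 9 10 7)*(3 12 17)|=|(3 9 10 7 12 17)|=6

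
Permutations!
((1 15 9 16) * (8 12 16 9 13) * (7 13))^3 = (1 13 16 7 12 15 8)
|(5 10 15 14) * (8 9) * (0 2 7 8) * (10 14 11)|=30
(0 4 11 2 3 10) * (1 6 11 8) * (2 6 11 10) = [4, 11, 3, 2, 8, 5, 10, 7, 1, 9, 0, 6] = (0 4 8 1 11 6 10)(2 3)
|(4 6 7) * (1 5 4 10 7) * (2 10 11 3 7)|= |(1 5 4 6)(2 10)(3 7 11)|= 12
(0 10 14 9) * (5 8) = [10, 1, 2, 3, 4, 8, 6, 7, 5, 0, 14, 11, 12, 13, 9] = (0 10 14 9)(5 8)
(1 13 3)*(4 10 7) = (1 13 3)(4 10 7) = [0, 13, 2, 1, 10, 5, 6, 4, 8, 9, 7, 11, 12, 3]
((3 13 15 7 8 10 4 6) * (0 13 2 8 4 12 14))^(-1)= ((0 13 15 7 4 6 3 2 8 10 12 14))^(-1)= (0 14 12 10 8 2 3 6 4 7 15 13)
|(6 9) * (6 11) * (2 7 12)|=3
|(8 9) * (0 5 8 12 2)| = |(0 5 8 9 12 2)| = 6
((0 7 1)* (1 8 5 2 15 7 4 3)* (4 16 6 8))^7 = ((0 16 6 8 5 2 15 7 4 3 1))^7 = (0 7 8 1 15 6 3 2 16 4 5)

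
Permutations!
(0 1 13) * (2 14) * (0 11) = (0 1 13 11)(2 14) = [1, 13, 14, 3, 4, 5, 6, 7, 8, 9, 10, 0, 12, 11, 2]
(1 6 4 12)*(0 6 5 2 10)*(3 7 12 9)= [6, 5, 10, 7, 9, 2, 4, 12, 8, 3, 0, 11, 1]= (0 6 4 9 3 7 12 1 5 2 10)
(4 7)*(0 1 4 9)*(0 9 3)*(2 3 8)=(9)(0 1 4 7 8 2 3)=[1, 4, 3, 0, 7, 5, 6, 8, 2, 9]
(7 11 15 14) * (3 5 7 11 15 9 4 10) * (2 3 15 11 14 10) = [0, 1, 3, 5, 2, 7, 6, 11, 8, 4, 15, 9, 12, 13, 14, 10] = (2 3 5 7 11 9 4)(10 15)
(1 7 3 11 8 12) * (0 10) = [10, 7, 2, 11, 4, 5, 6, 3, 12, 9, 0, 8, 1] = (0 10)(1 7 3 11 8 12)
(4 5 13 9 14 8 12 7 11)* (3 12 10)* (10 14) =[0, 1, 2, 12, 5, 13, 6, 11, 14, 10, 3, 4, 7, 9, 8] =(3 12 7 11 4 5 13 9 10)(8 14)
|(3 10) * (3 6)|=3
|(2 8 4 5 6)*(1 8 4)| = 4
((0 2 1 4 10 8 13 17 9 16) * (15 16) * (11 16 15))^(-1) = (0 16 11 9 17 13 8 10 4 1 2) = ((0 2 1 4 10 8 13 17 9 11 16))^(-1)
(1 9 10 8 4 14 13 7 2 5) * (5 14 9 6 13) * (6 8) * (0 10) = [10, 8, 14, 3, 9, 1, 13, 2, 4, 0, 6, 11, 12, 7, 5] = (0 10 6 13 7 2 14 5 1 8 4 9)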